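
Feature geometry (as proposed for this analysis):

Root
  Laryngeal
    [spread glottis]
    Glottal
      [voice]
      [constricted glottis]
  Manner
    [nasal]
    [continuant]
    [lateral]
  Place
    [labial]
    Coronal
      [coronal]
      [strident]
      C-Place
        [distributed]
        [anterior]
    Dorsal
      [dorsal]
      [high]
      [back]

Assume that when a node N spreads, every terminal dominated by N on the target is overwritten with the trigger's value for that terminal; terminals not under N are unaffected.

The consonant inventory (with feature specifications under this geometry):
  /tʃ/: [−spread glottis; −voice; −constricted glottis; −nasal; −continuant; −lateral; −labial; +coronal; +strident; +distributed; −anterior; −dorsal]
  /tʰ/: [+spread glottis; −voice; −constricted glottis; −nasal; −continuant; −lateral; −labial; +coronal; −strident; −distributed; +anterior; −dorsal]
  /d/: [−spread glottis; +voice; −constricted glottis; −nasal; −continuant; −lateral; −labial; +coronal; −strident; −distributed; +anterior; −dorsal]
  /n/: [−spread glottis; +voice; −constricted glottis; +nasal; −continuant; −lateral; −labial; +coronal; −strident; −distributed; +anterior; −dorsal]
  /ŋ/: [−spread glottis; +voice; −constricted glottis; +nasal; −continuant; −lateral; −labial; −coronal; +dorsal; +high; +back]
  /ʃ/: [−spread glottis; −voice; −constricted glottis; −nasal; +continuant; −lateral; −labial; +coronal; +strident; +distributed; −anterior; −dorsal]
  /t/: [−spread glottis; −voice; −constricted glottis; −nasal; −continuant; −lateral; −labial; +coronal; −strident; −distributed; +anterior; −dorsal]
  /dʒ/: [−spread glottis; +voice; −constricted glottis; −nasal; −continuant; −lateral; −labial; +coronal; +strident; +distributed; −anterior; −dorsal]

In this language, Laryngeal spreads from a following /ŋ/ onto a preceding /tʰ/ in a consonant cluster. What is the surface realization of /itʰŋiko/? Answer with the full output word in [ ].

[idŋiko]

Terminals under Laryngeal in this geometry: [spread glottis], [voice], [constricted glottis].
The target acquires /ŋ/'s values for everything under Laryngeal — [−spread glottis], [+voice], [−constricted glottis] — while keeping its own [nasal], [continuant], [lateral], ….
Among the inventory, only /d/ has exactly this specification, giving the surface form [idŋiko].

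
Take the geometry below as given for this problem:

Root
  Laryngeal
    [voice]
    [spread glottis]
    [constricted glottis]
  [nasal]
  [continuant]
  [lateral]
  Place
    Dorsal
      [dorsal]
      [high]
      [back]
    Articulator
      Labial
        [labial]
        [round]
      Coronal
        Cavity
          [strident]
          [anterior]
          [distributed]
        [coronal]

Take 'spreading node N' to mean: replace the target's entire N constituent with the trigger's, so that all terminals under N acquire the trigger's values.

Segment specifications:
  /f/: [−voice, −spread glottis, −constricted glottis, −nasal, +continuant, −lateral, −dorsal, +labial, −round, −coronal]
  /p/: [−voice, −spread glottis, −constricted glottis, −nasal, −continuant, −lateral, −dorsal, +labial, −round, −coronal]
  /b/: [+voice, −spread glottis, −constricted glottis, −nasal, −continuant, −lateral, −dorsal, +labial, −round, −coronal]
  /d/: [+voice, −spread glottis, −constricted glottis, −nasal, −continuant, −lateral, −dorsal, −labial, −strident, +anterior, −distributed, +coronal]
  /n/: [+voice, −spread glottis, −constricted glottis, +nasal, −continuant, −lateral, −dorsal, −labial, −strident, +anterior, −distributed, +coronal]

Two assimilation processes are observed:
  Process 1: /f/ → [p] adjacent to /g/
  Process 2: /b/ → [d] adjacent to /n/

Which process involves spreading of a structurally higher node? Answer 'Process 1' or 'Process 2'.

Process 1 alters [continuant]; the lowest dominating node is [continuant] (depth 1 from Root).
In Process 2, [labial], [round], [coronal], [anterior], [distributed], [strident] change, so the minimal spreading node is Articulator at depth 2.
[continuant] (depth 1) sits above Articulator (depth 2), making Process 1 the one with the higher spreading node.

Process 1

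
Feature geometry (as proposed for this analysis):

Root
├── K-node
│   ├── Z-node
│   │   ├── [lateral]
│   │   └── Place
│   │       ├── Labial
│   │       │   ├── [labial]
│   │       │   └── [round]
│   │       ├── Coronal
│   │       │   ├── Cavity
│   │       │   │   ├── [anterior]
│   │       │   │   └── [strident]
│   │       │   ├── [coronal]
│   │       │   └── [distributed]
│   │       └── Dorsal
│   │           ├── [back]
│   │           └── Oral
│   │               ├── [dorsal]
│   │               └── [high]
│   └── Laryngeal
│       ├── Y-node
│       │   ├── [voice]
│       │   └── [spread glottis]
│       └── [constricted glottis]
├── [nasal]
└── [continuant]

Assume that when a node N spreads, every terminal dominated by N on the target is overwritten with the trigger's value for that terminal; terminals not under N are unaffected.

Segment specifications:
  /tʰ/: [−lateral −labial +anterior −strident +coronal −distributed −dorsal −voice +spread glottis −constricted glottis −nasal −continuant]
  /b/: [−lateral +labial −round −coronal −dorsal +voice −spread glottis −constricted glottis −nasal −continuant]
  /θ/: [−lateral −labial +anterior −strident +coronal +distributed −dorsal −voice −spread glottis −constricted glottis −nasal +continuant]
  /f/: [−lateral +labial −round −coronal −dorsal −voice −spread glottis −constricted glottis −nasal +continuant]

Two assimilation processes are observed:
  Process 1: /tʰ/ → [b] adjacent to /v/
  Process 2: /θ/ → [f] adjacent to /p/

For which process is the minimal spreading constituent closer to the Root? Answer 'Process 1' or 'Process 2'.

Process 1

Process 1: the features that change are [voice], [spread glottis], [labial], [round], [coronal], [anterior], [distributed], [strident]; the minimal node is K-node (depth 1).
In Process 2, [labial], [round], [coronal], [anterior], [distributed], [strident] change, so the minimal spreading node is Place at depth 3.
K-node is closer to Root than Place, so Process 1 spreads the higher node.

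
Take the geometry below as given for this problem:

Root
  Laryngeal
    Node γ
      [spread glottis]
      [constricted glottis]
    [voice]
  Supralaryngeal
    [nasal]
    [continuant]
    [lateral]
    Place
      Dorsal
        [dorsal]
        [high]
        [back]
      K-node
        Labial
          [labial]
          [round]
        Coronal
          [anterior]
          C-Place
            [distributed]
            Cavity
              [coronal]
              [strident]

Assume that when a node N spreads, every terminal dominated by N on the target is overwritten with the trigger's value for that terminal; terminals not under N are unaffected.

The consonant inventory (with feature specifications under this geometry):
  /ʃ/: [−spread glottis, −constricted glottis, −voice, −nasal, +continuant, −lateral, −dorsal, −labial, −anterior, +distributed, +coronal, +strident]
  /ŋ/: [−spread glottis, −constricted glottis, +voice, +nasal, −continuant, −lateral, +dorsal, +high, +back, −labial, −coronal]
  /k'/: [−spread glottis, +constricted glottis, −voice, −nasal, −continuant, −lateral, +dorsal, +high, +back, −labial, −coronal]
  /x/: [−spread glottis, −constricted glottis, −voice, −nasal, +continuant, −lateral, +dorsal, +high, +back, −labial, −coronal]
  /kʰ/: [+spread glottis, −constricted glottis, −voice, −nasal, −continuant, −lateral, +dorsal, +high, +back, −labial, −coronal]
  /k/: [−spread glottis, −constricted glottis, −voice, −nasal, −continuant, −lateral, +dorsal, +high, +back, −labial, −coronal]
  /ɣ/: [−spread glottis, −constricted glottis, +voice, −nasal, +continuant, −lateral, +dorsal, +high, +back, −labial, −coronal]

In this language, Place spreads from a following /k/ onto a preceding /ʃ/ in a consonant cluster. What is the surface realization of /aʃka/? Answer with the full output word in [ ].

[axka]

Terminals under Place in this geometry: [dorsal], [high], [back], [labial], [round], [anterior], [distributed], [coronal], [strident].
After delinking /ʃ/'s Place and linking /k/'s, the affected terminals become [+dorsal], [+high], [+back], [−labial], [−coronal]; [spread glottis], [constricted glottis], [voice], … (outside Place) are retained from /ʃ/.
Among the inventory, only /x/ has exactly this specification, giving the surface form [axka].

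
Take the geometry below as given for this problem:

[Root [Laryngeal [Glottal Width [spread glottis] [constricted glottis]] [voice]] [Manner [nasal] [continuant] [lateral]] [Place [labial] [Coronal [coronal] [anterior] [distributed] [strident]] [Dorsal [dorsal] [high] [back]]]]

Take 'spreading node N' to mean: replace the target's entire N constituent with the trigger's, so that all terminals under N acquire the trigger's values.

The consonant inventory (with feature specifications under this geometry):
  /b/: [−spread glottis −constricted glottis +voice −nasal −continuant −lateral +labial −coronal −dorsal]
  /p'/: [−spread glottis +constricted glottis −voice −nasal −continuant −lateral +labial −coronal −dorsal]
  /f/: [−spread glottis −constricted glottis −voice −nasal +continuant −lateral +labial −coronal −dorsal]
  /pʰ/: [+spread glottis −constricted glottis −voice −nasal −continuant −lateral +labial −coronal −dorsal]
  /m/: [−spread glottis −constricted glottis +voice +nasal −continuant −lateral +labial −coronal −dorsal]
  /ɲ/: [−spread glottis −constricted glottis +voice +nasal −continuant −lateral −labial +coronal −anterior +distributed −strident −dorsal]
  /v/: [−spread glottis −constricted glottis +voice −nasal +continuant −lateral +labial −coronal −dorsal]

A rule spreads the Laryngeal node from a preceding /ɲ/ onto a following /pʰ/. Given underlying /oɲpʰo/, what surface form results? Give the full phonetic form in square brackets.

The Laryngeal node dominates the terminals [spread glottis], [constricted glottis], [voice].
After delinking /pʰ/'s Laryngeal and linking /ɲ/'s, the affected terminals become [−spread glottis], [−constricted glottis], [+voice]; [nasal], [continuant], [lateral], … (outside Laryngeal) are retained from /pʰ/.
The resulting bundle matches /b/ in the inventory; substituting it for /pʰ/ gives [oɲbo].

[oɲbo]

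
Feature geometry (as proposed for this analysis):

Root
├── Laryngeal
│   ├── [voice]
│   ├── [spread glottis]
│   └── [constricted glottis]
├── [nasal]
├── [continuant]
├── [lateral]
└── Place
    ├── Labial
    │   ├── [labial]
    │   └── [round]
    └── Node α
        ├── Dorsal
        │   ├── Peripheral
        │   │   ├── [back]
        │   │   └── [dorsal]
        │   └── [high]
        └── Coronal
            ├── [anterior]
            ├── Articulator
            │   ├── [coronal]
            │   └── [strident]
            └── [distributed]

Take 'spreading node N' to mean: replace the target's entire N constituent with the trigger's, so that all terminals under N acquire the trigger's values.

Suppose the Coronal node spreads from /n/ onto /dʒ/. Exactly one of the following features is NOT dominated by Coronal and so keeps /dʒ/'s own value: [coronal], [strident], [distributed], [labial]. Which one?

[labial]

Coronal dominates exactly [anterior], [coronal], [strident], [distributed].
[coronal], [strident], [distributed] all lie under Coronal, so they are overwritten when Coronal spreads.
[labial] attaches under Labial, not under Coronal, so /dʒ/ retains its own value for [labial].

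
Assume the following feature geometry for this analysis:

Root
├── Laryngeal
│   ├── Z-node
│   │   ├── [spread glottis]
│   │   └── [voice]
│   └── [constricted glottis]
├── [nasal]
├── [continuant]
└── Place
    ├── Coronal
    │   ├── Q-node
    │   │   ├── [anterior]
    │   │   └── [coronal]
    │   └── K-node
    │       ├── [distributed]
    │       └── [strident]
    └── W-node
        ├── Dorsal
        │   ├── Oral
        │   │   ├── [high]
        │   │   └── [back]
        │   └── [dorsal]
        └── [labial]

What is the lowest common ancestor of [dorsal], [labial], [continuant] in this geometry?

[dorsal] lies under Dorsal (below Place).
[labial] lies under W-node (below Place).
[continuant]: Root ▹ [continuant].
These paths first converge at Root; no daughter of Root dominates all 3 features, so Root is the minimal constituent.

Root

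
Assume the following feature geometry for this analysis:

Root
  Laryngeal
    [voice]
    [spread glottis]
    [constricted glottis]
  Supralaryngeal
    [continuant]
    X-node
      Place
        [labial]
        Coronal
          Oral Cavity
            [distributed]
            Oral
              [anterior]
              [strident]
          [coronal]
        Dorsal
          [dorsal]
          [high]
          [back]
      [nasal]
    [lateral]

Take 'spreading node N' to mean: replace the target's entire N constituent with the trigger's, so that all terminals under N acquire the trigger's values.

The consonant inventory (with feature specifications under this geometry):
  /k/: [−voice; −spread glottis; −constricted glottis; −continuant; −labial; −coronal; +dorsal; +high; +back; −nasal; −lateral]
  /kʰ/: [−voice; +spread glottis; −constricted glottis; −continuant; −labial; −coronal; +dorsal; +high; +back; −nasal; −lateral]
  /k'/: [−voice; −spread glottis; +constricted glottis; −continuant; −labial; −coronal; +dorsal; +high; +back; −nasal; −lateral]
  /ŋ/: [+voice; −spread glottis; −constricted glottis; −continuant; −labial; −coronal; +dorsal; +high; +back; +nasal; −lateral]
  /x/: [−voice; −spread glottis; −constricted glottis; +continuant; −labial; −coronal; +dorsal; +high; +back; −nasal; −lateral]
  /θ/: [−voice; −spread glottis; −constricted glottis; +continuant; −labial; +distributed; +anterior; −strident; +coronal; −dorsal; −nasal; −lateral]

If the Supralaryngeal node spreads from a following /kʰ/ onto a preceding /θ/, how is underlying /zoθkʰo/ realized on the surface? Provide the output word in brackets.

[zokkʰo]

Supralaryngeal immediately or transitively dominates [continuant], [labial], [distributed], [anterior], [strident], [coronal], [dorsal], [high], [back], [nasal], [lateral].
The target acquires /kʰ/'s values for everything under Supralaryngeal — [−continuant], [−labial], [−coronal], [+dorsal], [+high], [+back], [−nasal], [−lateral] — while keeping its own [voice], [spread glottis], [constricted glottis].
The resulting bundle matches /k/ in the inventory; substituting it for /θ/ gives [zokkʰo].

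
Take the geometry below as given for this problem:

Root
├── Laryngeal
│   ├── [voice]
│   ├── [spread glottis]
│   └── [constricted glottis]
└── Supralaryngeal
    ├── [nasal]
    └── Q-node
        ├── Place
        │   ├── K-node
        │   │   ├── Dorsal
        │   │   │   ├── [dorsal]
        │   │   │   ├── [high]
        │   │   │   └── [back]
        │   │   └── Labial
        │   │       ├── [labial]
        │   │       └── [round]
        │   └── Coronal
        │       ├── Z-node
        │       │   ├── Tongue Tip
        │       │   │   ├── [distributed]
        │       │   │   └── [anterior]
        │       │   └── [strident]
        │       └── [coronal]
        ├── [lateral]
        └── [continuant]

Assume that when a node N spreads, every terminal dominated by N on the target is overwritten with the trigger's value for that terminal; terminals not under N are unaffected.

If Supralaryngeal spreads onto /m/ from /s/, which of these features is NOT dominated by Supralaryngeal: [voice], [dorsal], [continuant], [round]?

Supralaryngeal dominates exactly [nasal], [dorsal], [high], [back], [labial], [round], [distributed], [anterior], [strident], [coronal], [lateral], [continuant].
Spreading Supralaryngeal replaces [round], [continuant], [dorsal] with the trigger's values, since each sits inside the Supralaryngeal constituent.
[voice] attaches under Laryngeal, not under Supralaryngeal, so /m/ retains its own value for [voice].

[voice]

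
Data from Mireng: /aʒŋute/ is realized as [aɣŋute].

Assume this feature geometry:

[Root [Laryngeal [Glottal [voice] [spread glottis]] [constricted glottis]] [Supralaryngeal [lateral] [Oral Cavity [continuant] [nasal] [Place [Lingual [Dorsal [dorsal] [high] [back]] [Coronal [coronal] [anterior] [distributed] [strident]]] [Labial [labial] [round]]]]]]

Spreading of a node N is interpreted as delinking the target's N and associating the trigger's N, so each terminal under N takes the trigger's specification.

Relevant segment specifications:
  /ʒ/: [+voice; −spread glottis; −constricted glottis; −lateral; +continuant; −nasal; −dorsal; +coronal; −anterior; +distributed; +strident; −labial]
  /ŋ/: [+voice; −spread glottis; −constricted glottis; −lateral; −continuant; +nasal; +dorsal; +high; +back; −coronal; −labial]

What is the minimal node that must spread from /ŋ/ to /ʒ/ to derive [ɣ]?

Lingual

The alternation /ʒ/ → [ɣ] changes [coronal], [anterior], [distributed], [strident], [dorsal], [high], [back] and nothing else.
The smallest constituent containing every changed terminal is Lingual — each of its daughters lacks at least one of the affected features.
Delinking /ʒ/'s Lingual and associating /ŋ/'s Lingual gives precisely the feature bundle of [ɣ].
[nasal], [continuant] stay as in /ʒ/ although /ŋ/ differs there, so no node dominating them spread; among the remaining candidates Lingual is the lowest that derives the output.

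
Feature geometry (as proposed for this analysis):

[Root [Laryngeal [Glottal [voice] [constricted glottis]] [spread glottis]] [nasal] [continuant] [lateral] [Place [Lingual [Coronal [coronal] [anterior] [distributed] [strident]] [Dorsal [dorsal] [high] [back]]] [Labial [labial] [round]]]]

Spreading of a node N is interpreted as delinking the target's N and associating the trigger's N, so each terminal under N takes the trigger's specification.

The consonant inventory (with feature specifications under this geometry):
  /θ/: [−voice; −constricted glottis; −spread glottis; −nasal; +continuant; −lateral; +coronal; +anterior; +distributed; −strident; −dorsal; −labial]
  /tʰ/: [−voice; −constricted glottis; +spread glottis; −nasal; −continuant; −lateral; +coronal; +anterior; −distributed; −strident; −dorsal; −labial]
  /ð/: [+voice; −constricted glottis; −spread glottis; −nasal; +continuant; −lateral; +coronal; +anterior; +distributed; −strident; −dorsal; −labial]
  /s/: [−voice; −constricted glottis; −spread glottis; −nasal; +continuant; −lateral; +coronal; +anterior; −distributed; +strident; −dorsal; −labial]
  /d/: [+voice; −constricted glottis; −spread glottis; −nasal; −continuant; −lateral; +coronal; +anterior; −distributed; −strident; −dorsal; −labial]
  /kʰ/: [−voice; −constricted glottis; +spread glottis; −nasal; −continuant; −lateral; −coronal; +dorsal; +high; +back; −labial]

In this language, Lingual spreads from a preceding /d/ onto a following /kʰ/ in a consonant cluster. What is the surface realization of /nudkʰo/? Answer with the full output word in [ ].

[nudtʰo]

Terminals under Lingual in this geometry: [coronal], [anterior], [distributed], [strident], [dorsal], [high], [back].
Spreading Lingual from /d/ onto /kʰ/ replaces those values with /d/'s: [+coronal], [+anterior], [−distributed], [−strident], [−dorsal]. Features outside Lingual ([voice], [constricted glottis], [spread glottis], …) stay as in /kʰ/.
This feature bundle is that of [tʰ], so /nudkʰo/ surfaces as [nudtʰo].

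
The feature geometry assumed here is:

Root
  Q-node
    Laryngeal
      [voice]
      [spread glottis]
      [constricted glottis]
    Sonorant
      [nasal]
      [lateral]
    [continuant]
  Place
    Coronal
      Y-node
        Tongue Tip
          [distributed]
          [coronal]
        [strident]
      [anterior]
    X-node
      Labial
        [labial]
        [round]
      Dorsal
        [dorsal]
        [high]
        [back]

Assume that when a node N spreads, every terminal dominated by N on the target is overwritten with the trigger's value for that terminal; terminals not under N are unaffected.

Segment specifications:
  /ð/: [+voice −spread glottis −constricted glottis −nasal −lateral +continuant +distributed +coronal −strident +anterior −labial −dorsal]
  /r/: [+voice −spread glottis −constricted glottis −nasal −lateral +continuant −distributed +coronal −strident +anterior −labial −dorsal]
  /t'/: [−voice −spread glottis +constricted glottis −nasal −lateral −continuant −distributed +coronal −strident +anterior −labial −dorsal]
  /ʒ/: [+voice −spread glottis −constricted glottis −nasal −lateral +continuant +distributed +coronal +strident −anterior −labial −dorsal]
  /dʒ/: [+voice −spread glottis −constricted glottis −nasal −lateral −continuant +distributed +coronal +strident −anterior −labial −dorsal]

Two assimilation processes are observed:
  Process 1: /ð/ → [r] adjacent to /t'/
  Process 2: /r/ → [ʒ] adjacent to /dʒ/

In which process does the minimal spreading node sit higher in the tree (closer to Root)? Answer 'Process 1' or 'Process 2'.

Process 2

In Process 1, [distributed] changes, so the minimal spreading node is [distributed] at depth 5.
Process 2: the features that change are [anterior], [distributed], [strident]; the minimal node is Coronal (depth 2).
Coronal is closer to Root than [distributed], so Process 2 spreads the higher node.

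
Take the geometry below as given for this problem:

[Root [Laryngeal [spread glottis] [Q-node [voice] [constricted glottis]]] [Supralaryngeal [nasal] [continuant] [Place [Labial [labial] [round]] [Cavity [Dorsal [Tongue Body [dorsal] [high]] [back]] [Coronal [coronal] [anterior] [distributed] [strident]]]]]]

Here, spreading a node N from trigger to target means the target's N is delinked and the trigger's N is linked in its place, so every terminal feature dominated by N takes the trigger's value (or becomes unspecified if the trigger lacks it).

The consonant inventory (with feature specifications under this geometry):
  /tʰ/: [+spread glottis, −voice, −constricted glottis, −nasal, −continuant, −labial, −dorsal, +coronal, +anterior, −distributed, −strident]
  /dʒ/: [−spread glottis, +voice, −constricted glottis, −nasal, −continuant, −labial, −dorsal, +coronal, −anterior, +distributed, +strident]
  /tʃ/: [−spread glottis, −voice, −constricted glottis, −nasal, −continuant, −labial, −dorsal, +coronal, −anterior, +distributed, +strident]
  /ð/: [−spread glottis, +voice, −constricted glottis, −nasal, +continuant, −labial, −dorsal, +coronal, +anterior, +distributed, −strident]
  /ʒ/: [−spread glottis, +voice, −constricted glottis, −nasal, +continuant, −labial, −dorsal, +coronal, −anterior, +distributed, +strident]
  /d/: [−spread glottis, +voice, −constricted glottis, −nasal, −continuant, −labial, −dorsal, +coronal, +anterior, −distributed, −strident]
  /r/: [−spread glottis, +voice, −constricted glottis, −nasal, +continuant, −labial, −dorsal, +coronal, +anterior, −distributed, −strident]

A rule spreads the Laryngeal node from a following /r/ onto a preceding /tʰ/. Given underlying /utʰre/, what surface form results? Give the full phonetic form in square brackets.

[udre]

The Laryngeal node dominates the terminals [spread glottis], [voice], [constricted glottis].
After delinking /tʰ/'s Laryngeal and linking /r/'s, the affected terminals become [−spread glottis], [+voice], [−constricted glottis]; [nasal], [continuant], [labial], … (outside Laryngeal) are retained from /tʰ/.
This feature bundle is that of [d], so /utʰre/ surfaces as [udre].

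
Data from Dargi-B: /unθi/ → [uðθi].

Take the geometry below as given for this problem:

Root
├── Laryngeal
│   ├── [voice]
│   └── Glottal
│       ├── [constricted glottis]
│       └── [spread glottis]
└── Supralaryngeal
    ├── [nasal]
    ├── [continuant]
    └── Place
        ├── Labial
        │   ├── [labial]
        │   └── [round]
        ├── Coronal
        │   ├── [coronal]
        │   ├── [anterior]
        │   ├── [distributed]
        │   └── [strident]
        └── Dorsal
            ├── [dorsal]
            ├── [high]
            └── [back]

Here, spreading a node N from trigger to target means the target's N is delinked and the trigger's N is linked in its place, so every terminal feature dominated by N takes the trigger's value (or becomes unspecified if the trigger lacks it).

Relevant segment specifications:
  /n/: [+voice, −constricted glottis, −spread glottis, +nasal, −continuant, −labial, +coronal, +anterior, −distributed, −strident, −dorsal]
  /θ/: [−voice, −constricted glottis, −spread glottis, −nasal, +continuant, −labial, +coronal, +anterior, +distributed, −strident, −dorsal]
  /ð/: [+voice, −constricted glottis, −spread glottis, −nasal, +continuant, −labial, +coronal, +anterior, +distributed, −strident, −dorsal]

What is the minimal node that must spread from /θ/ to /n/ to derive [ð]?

Supralaryngeal

Comparing /n/ with its surface form [ð], the features that change are [nasal], [continuant], [distributed].
In this geometry the lowest node dominating all of them is Supralaryngeal: every daughter of Supralaryngeal dominates only a proper subset, so no lower node suffices.
Delinking /n/'s Supralaryngeal and associating /θ/'s Supralaryngeal gives precisely the feature bundle of [ð].
[voice] — on which /θ/ differs from /n/ — is unchanged, so Root cannot have spread; the constituent is no larger than Supralaryngeal.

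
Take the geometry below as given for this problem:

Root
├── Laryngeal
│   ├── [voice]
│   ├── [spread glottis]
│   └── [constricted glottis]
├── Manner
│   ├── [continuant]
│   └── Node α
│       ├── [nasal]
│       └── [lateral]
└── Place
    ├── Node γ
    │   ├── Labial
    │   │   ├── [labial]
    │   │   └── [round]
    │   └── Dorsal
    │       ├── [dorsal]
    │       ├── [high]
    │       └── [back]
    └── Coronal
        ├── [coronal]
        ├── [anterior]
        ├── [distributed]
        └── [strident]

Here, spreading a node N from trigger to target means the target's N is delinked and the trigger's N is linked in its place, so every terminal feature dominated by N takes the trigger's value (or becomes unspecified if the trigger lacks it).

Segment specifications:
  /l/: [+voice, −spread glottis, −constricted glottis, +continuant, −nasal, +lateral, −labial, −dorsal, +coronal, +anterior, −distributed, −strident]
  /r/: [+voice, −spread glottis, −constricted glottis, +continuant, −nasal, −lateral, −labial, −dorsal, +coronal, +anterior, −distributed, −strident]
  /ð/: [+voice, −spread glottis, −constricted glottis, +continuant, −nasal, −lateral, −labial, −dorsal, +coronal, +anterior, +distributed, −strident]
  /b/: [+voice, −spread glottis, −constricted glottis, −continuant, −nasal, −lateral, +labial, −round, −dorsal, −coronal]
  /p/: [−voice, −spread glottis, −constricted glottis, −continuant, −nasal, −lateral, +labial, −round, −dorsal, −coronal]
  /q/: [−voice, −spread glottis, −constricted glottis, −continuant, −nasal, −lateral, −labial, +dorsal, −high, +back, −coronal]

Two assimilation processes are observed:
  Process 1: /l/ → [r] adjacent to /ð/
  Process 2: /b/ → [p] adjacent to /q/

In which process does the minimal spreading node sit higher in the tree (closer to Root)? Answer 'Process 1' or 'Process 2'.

In Process 1, [lateral] changes, so the minimal spreading node is [lateral] at depth 3.
Process 2 alters [voice]; the lowest dominating node is [voice] (depth 2 from Root).
[voice] is closer to Root than [lateral], so Process 2 spreads the higher node.

Process 2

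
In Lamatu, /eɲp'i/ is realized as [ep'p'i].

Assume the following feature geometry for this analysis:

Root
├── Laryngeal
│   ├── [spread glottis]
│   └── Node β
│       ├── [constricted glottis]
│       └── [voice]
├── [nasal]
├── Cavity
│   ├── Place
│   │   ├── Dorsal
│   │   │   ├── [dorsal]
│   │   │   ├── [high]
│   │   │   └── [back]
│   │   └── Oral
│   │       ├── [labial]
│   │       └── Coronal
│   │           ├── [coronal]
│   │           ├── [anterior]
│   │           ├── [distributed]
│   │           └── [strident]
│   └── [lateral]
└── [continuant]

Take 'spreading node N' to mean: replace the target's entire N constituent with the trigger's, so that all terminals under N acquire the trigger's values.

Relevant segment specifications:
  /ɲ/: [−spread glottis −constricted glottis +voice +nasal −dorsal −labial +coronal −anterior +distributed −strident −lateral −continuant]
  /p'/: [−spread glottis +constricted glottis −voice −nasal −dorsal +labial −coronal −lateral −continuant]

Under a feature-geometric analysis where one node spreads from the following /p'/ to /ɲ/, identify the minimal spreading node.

Root

Feature comparison: [voice], [constricted glottis], [nasal], [labial], [coronal], [anterior], [distributed], [strident] differ between /ɲ/ and [p']; the remaining terminals match.
These terminals are all dominated by Root, and no proper subconstituent of Root covers them all; Root is their lowest common ancestor.
Delinking /ɲ/'s Root and associating /p'/'s Root gives precisely the feature bundle of [p'].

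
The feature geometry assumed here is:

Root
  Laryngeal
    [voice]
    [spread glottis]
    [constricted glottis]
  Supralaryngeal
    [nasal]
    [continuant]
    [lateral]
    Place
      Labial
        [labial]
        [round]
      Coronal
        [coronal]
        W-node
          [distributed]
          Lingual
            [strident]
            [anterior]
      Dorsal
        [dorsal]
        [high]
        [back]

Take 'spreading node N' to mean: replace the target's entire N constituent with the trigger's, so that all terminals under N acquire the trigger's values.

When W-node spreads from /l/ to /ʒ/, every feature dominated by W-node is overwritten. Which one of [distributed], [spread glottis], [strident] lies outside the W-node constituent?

[spread glottis]

The terminals dominated by W-node are [distributed], [strident], [anterior].
[distributed], [strident] all lie under W-node, so they are overwritten when W-node spreads.
[spread glottis] is not within the W-node subtree (it hangs from Laryngeal), so /ʒ/'s [spread glottis] value survives.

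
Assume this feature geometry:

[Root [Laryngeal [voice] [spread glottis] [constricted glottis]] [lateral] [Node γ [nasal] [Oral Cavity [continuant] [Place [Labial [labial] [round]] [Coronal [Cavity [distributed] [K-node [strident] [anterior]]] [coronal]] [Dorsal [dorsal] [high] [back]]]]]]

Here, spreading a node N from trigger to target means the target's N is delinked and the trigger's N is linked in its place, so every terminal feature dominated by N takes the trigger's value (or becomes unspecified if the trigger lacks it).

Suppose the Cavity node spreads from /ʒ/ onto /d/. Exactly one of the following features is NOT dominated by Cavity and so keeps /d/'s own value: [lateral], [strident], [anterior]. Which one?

Under this geometry, Cavity contains [distributed], [strident], [anterior].
Of the listed options, [strident], [anterior] are among these and would be overwritten by spreading Cavity.
But [lateral] is a dependent of Root, outside Cavity; it is therefore untouched by the spreading.

[lateral]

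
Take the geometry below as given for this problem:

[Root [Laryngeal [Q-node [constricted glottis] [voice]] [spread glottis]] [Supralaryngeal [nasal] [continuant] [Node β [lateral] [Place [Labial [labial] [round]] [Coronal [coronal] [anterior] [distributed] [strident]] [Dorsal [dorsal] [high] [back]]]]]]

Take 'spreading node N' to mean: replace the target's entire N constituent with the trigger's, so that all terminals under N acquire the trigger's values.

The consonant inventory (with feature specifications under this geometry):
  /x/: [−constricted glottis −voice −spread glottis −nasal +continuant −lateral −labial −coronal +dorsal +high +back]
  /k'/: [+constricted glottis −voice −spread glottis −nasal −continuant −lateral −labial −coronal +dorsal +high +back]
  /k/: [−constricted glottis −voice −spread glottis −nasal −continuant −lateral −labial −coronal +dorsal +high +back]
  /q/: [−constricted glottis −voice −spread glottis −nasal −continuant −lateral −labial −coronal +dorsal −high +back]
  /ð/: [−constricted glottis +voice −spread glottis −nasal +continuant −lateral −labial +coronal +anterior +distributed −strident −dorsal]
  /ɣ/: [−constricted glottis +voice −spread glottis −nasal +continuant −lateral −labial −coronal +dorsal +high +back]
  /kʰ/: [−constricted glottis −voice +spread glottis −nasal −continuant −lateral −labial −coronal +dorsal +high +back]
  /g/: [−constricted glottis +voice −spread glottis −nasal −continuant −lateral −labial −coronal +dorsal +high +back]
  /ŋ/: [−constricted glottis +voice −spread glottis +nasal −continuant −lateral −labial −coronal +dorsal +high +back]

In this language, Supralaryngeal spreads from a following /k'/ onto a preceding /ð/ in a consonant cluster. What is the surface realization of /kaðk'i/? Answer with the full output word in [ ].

The Supralaryngeal node dominates the terminals [nasal], [continuant], [lateral], [labial], [round], [coronal], [anterior], [distributed], [strident], [dorsal], [high], [back].
Spreading Supralaryngeal from /k'/ onto /ð/ replaces those values with /k'/'s: [−nasal], [−continuant], [−lateral], [−labial], [−coronal], [+dorsal], [+high], [+back]. Features outside Supralaryngeal ([constricted glottis], [voice], [spread glottis]) stay as in /ð/.
Among the inventory, only /g/ has exactly this specification, giving the surface form [kagk'i].

[kagk'i]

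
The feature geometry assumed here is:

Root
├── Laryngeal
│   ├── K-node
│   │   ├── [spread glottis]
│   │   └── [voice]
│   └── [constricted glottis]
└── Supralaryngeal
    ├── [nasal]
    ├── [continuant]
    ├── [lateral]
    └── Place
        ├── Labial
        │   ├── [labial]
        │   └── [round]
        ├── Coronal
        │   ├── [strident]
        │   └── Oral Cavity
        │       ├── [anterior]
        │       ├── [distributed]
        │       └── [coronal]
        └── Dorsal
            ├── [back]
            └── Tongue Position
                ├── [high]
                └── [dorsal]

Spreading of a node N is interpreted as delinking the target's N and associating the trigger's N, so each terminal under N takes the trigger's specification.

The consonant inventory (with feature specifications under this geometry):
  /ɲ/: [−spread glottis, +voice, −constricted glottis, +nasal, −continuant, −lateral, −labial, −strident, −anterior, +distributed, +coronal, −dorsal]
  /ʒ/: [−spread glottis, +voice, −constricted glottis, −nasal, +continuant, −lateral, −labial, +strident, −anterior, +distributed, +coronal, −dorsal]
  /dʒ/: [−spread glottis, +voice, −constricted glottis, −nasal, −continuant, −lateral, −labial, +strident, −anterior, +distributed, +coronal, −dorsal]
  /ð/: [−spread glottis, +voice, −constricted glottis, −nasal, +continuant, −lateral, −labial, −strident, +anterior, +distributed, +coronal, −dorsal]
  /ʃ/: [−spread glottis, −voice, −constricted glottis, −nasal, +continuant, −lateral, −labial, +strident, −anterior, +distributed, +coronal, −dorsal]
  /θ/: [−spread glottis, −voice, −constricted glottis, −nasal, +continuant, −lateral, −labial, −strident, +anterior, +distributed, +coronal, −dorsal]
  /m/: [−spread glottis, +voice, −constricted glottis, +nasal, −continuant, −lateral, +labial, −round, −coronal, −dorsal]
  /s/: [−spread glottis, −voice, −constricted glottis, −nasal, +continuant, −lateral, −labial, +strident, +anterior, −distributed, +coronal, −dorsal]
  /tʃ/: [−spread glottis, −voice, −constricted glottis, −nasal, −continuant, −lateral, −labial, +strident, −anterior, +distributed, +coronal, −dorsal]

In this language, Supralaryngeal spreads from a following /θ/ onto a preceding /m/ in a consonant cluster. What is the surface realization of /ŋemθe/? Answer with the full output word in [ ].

[ŋeðθe]

Terminals under Supralaryngeal in this geometry: [nasal], [continuant], [lateral], [labial], [round], [strident], [anterior], [distributed], [coronal], [back], [high], [dorsal].
Spreading Supralaryngeal from /θ/ onto /m/ replaces those values with /θ/'s: [−nasal], [+continuant], [−lateral], [−labial], [−strident], [+anterior], [+distributed], [+coronal], [−dorsal]. Features outside Supralaryngeal ([spread glottis], [voice], [constricted glottis]) stay as in /m/.
The resulting bundle matches /ð/ in the inventory; substituting it for /m/ gives [ŋeðθe].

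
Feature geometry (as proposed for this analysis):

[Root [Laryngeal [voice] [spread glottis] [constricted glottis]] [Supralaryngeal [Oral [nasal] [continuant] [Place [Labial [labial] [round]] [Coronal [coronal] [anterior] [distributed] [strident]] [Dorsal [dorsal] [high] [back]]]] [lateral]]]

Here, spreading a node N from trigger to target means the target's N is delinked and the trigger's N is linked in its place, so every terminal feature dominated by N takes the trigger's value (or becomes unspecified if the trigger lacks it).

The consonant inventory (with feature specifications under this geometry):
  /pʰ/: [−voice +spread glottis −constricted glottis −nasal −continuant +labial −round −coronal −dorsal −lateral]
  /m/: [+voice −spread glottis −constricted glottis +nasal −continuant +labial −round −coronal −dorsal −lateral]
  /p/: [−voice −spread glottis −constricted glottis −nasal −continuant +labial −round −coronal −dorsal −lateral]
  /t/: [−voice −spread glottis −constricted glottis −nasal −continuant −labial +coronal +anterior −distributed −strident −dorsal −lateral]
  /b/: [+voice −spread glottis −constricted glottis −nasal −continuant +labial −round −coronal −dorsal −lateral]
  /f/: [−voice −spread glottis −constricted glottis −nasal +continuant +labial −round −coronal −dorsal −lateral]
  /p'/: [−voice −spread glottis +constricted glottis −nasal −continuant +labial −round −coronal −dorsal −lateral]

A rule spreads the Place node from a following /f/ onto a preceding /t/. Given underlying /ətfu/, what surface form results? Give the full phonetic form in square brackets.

[əpfu]

The Place node dominates the terminals [labial], [round], [coronal], [anterior], [distributed], [strident], [dorsal], [high], [back].
After delinking /t/'s Place and linking /f/'s, the affected terminals become [+labial], [−round], [−coronal], [−dorsal]; [voice], [spread glottis], [constricted glottis], … (outside Place) are retained from /t/.
Among the inventory, only /p/ has exactly this specification, giving the surface form [əpfu].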